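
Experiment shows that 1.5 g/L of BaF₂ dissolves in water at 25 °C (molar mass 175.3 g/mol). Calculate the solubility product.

Ksp = 2.5×10⁻⁶

s = (1.5 g L⁻¹)/(175.3 g mol⁻¹) = 8.557×10⁻³ M
BaF₂(s) ⇌ Ba²⁺(aq) + 2 F⁻(aq)
Call the molar solubility s, so that [Ba²⁺] = s and [F⁻] = 2s.
Ksp = [Ba²⁺][F⁻]^2 = s · (2s)^2 = 4s^3
Ksp = 4 × (8.557×10⁻³)^3 = 2.5×10⁻⁶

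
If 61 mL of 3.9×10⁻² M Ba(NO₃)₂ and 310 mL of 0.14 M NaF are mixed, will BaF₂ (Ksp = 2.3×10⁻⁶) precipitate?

The combined volume is 371 mL.
[Ba²⁺] = (3.9×10⁻²)(61)/371 = 6.4×10⁻³ M
[F⁻] = (0.14)(310)/371 = 0.12 M
Q = [Ba²⁺][F⁻]^2 = 8.8×10⁻⁵
Q = 8.8×10⁻⁵ > Ksp = 2.3×10⁻⁶, so the solution is supersaturated and BaF₂ precipitates.

Yes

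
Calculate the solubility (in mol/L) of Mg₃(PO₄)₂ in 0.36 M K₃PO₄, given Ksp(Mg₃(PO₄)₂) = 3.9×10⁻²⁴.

1.0×10⁻⁸ M

Mg₃(PO₄)₂(s) ⇌ 3 Mg²⁺(aq) + 2 PO₄³⁻(aq)
With PO₄³⁻ already at 0.36 M and s small, take [PO₄³⁻] ≈ 0.36 M and [Mg²⁺] = 3s.
Ksp = [Mg²⁺]^3[PO₄³⁻]^2 = (3s)^3(0.36)^2
(3s)^3 = 3.9×10⁻²⁴ / (0.36)^2 = 3.0×10⁻²³
s = 1.0×10⁻⁸ M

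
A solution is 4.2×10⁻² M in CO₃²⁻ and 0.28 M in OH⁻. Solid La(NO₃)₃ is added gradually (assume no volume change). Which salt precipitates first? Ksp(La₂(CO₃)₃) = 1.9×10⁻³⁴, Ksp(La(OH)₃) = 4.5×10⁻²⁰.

Precipitation of each salt begins when its ion product equals Ksp.
For La₂(CO₃)₃: [La³⁺] = (Ksp/[CO₃²⁻]^3)^(1/2) = 1.6×10⁻¹⁵ M
For La(OH)₃: [La³⁺] = (Ksp/[OH⁻]^3) = 2.0×10⁻¹⁸ M
Since La(OH)₃ needs less La³⁺ to reach saturation, it precipitates first.

La(OH)₃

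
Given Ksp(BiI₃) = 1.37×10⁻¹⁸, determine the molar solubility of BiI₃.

1.50×10⁻⁵ M

BiI₃(s) ⇌ Bi³⁺(aq) + 3 I⁻(aq)
With molar solubility s: [Bi³⁺] = s, [I⁻] = 3s.
Ksp = [Bi³⁺][I⁻]^3 = s · (3s)^3 = 27s^4
27s^4 = 1.37×10⁻¹⁸  ⇒  s^4 = 5.07×10⁻²⁰
s = 1.50×10⁻⁵ mol/L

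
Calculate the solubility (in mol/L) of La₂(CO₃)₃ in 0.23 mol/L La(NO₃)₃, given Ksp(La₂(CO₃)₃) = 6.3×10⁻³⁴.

7.6×10⁻¹² M

La₂(CO₃)₃(s) ⇌ 2 La³⁺(aq) + 3 CO₃²⁻(aq)
The solution already contains La³⁺ at 0.23 mol/L. Let s be the molar solubility of La₂(CO₃)₃.
[La³⁺] ≈ 0.23 mol/L (common ion dominates); [CO₃²⁻] = 3s.
Ksp = [La³⁺]^2[CO₃²⁻]^3 = (0.23)^2(3s)^3
(3s)^3 = 6.3×10⁻³⁴ / (0.23)^2 = 1.2×10⁻³²
s = 7.6×10⁻¹² mol/L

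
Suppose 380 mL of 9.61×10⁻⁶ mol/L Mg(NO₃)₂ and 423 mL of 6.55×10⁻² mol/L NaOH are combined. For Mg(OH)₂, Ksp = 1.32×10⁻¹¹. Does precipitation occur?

Total volume after mixing = 380 + 423 = 803 mL.
[Mg²⁺] = (9.61×10⁻⁶)(380)/803 = 4.55×10⁻⁶ mol/L
[OH⁻] = (6.55×10⁻²)(423)/803 = 3.45×10⁻² mol/L
Q = [Mg²⁺][OH⁻]^2 = 5.41×10⁻⁹
Since Q (5.41×10⁻⁹) exceeds Ksp (1.32×10⁻¹¹), Mg(OH)₂ will precipitate.

Yes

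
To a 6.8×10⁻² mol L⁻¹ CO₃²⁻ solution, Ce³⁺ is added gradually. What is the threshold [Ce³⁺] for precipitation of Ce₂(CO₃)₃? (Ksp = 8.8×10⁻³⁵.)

5.3×10⁻¹⁶ M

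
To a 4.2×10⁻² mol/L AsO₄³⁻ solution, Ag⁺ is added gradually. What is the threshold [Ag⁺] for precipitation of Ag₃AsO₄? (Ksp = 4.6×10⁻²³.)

A salt starts to precipitate once the ion product Q reaches its Ksp.
Ag₃AsO₄(s) ⇌ 3 Ag⁺(aq) + AsO₄³⁻(aq)
Ksp = [Ag⁺]^3[AsO₄³⁻] = [Ag⁺]^3(4.2×10⁻²)
[Ag⁺]^3 = 4.6×10⁻²³ / (4.2×10⁻²) = 1.1×10⁻²¹
[Ag⁺] = 1.0×10⁻⁷ mol/L

1.0×10⁻⁷ M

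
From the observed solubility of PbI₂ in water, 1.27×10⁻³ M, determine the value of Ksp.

Ksp = 8.19×10⁻⁹

PbI₂(s) ⇌ Pb²⁺(aq) + 2 I⁻(aq)
Let s be the molar solubility. Then [Pb²⁺] = s and [I⁻] = 2s.
Ksp = [Pb²⁺][I⁻]^2 = s · (2s)^2 = 4s^3
Ksp = 4 × (1.27×10⁻³)^3 = 8.19×10⁻⁹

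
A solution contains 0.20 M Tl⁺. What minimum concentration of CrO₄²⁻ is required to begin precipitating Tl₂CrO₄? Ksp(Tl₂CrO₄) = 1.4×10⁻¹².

Precipitation begins when Q = Ksp.
Tl₂CrO₄(s) ⇌ 2 Tl⁺(aq) + CrO₄²⁻(aq)
Ksp = [Tl⁺]^2[CrO₄²⁻] = [CrO₄²⁻](0.20)^2
[CrO₄²⁻] = 1.4×10⁻¹² / (0.20)^2 = 3.5×10⁻¹¹
[CrO₄²⁻] = 3.5×10⁻¹¹ M

3.5×10⁻¹¹ M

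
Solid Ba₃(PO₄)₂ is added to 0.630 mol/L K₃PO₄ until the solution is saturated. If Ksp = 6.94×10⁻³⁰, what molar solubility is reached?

8.65×10⁻¹¹ M

Ba₃(PO₄)₂(s) ⇌ 3 Ba²⁺(aq) + 2 PO₄³⁻(aq)
With PO₄³⁻ already at 0.630 mol/L and s small, take [PO₄³⁻] ≈ 0.630 mol/L and [Ba²⁺] = 3s.
Ksp = [Ba²⁺]^3[PO₄³⁻]^2 = (3s)^3(0.630)^2
(3s)^3 = 6.94×10⁻³⁰ / (0.630)^2 = 1.75×10⁻²⁹
s = 8.65×10⁻¹¹ mol/L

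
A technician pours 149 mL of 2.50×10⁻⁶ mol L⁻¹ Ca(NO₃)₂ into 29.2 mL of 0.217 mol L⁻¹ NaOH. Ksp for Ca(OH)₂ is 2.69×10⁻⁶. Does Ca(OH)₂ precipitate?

No

After mixing, V = 149 mL + 29.2 mL = 178.2 mL.
[Ca²⁺] = (2.50×10⁻⁶)(149)/178.2 = 2.09×10⁻⁶ mol L⁻¹
[OH⁻] = (0.217)(29.2)/178.2 = 3.56×10⁻² mol L⁻¹
Q = [Ca²⁺][OH⁻]^2 = 2.64×10⁻⁹
Since Q (2.64×10⁻⁹) is less than Ksp (2.69×10⁻⁶), no Ca(OH)₂ precipitates.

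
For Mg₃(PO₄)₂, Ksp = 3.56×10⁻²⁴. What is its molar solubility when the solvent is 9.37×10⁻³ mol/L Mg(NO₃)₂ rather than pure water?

Mg₃(PO₄)₂(s) ⇌ 3 Mg²⁺(aq) + 2 PO₄³⁻(aq)
Let s be the solubility of Mg₃(PO₄)₂ here. The common ion gives [Mg²⁺] ≈ 9.37×10⁻³ mol/L, and [PO₄³⁻] = 2s.
Ksp = [Mg²⁺]^3[PO₄³⁻]^2 = (9.37×10⁻³)^3(2s)^2
(2s)^2 = 3.56×10⁻²⁴ / (9.37×10⁻³)^3 = 4.33×10⁻¹⁸
s = 1.04×10⁻⁹ mol/L

1.04×10⁻⁹ M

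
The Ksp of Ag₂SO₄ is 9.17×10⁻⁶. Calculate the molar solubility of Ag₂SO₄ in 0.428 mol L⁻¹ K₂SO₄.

Ag₂SO₄(s) ⇌ 2 Ag⁺(aq) + SO₄²⁻(aq)
With SO₄²⁻ already at 0.428 mol L⁻¹ and s small, take [SO₄²⁻] ≈ 0.428 mol L⁻¹ and [Ag⁺] = 2s.
Ksp = [Ag⁺]^2[SO₄²⁻] = (2s)^2(0.428)
(2s)^2 = 9.17×10⁻⁶ / (0.428) = 2.14×10⁻⁵
s = 2.31×10⁻³ mol L⁻¹

2.31×10⁻³ M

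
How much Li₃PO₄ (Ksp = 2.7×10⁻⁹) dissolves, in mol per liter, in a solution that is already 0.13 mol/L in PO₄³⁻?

9.2×10⁻⁴ M

Li₃PO₄(s) ⇌ 3 Li⁺(aq) + PO₄³⁻(aq)
PO₄³⁻ is already present at 0.13 mol/L. If s mol/L of Li₃PO₄ dissolves, [Li⁺] = 3s while [PO₄³⁻] ≈ 0.13 mol/L.
Ksp = [Li⁺]^3[PO₄³⁻] = (3s)^3(0.13)
(3s)^3 = 2.7×10⁻⁹ / (0.13) = 2.1×10⁻⁸
s = 9.2×10⁻⁴ mol/L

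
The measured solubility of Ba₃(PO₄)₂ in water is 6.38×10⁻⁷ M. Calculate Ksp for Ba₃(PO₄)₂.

Ba₃(PO₄)₂(s) ⇌ 3 Ba²⁺(aq) + 2 PO₄³⁻(aq)
Let s be the molar solubility. Then [Ba²⁺] = 3s and [PO₄³⁻] = 2s.
Ksp = [Ba²⁺]^3[PO₄³⁻]^2 = (3s)^3 · (2s)^2 = 108s^5
Ksp = 108 × (6.38×10⁻⁷)^5 = 1.14×10⁻²⁹

Ksp = 1.14×10⁻²⁹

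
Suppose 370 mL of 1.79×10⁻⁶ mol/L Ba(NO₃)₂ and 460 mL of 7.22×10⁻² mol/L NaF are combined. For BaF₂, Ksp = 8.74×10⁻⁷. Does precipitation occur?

Total volume after mixing = 370 + 460 = 830 mL.
[Ba²⁺] = (1.79×10⁻⁶)(370)/830 = 7.98×10⁻⁷ mol/L
[F⁻] = (7.22×10⁻²)(460)/830 = 4.00×10⁻² mol/L
Q = [Ba²⁺][F⁻]^2 = 1.28×10⁻⁹
Since Q (1.28×10⁻⁹) is less than Ksp (8.74×10⁻⁷), no BaF₂ precipitates.

No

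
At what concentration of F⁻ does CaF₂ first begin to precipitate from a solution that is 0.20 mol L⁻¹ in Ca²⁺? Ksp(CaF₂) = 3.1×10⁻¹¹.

1.2×10⁻⁵ M

Precipitation of each salt begins when its ion product equals Ksp.
CaF₂(s) ⇌ Ca²⁺(aq) + 2 F⁻(aq)
Ksp = [Ca²⁺][F⁻]^2 = [F⁻]^2(0.20)
[F⁻]^2 = 3.1×10⁻¹¹ / (0.20) = 1.6×10⁻¹⁰
[F⁻] = 1.2×10⁻⁵ mol L⁻¹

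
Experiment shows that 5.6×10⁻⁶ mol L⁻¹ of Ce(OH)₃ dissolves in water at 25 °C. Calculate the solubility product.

Ce(OH)₃(s) ⇌ Ce³⁺(aq) + 3 OH⁻(aq)
For each mole of Ce(OH)₃ that dissolves per liter, [Ce³⁺] = s and [OH⁻] = 3s; let s denote this solubility.
Ksp = [Ce³⁺][OH⁻]^3 = s · (3s)^3 = 27s^4
Ksp = 27 × (5.6×10⁻⁶)^4 = 2.7×10⁻²⁰

Ksp = 2.7×10⁻²⁰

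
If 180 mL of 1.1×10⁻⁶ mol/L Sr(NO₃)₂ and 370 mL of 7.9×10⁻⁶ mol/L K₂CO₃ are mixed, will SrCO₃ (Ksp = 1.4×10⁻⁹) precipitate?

The combined volume is 550 mL.
[Sr²⁺] = (1.1×10⁻⁶)(180)/550 = 3.6×10⁻⁷ mol/L
[CO₃²⁻] = (7.9×10⁻⁶)(370)/550 = 5.3×10⁻⁶ mol/L
Q = [Sr²⁺][CO₃²⁻] = 1.9×10⁻¹²
Since Q (1.9×10⁻¹²) is less than Ksp (1.4×10⁻⁹), no SrCO₃ precipitates.

No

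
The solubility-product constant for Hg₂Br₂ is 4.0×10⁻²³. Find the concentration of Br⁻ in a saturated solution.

4.3×10⁻⁸ M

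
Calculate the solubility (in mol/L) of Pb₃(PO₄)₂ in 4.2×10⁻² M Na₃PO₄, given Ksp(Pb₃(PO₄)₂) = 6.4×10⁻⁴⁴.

Pb₃(PO₄)₂(s) ⇌ 3 Pb²⁺(aq) + 2 PO₄³⁻(aq)
With PO₄³⁻ already at 4.2×10⁻² M and s small, take [PO₄³⁻] ≈ 4.2×10⁻² M and [Pb²⁺] = 3s.
Ksp = [Pb²⁺]^3[PO₄³⁻]^2 = (3s)^3(4.2×10⁻²)^2
(3s)^3 = 6.4×10⁻⁴⁴ / (4.2×10⁻²)^2 = 3.6×10⁻⁴¹
s = 1.1×10⁻¹⁴ M

1.1×10⁻¹⁴ M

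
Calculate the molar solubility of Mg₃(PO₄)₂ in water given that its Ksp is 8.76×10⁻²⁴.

Mg₃(PO₄)₂(s) ⇌ 3 Mg²⁺(aq) + 2 PO₄³⁻(aq)
Let s be the molar solubility. Then [Mg²⁺] = 3s and [PO₄³⁻] = 2s.
Ksp = [Mg²⁺]^3[PO₄³⁻]^2 = (3s)^3 · (2s)^2 = 108s^5
108s^5 = 8.76×10⁻²⁴  ⇒  s^5 = 8.11×10⁻²⁶
s = (8.11×10⁻²⁶)^(1/5) = 9.59×10⁻⁶ mol L⁻¹

9.59×10⁻⁶ M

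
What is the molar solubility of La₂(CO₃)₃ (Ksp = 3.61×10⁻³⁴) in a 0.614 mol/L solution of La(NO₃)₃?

3.29×10⁻¹² M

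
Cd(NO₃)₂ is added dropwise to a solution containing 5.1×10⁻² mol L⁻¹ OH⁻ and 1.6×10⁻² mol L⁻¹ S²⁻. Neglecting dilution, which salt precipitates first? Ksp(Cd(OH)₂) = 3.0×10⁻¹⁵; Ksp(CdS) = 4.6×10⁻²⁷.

CdS

Precipitation of each salt begins when its ion product equals Ksp.
For Cd(OH)₂: [Cd²⁺] = (Ksp/[OH⁻]^2) = 1.2×10⁻¹² mol L⁻¹
For CdS: [Cd²⁺] = (Ksp/[S²⁻]) = 2.9×10⁻²⁵ mol L⁻¹
The smaller threshold [Cd²⁺] is reached first, so CdS precipitates first.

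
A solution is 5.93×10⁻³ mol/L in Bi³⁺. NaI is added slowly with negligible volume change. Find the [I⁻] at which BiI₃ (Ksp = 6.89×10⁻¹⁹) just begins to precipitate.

4.88×10⁻⁶ M

The threshold for precipitation is Q = Ksp.
BiI₃(s) ⇌ Bi³⁺(aq) + 3 I⁻(aq)
Ksp = [Bi³⁺][I⁻]^3 = [I⁻]^3(5.93×10⁻³)
[I⁻]^3 = 6.89×10⁻¹⁹ / (5.93×10⁻³) = 1.16×10⁻¹⁶
[I⁻] = 4.88×10⁻⁶ mol/L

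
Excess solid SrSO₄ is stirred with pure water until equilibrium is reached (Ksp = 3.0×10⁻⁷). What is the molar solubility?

SrSO₄(s) ⇌ Sr²⁺(aq) + SO₄²⁻(aq)
With molar solubility s: [Sr²⁺] = s, [SO₄²⁻] = s.
Ksp = [Sr²⁺][SO₄²⁻] = s · s = s^2
s^2 = 3.0×10⁻⁷
s = (3.0×10⁻⁷)^(1/2) = 5.5×10⁻⁴ mol/L

5.5×10⁻⁴ M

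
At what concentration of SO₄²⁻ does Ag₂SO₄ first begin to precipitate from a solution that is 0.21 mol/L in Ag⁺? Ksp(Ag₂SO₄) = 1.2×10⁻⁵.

2.7×10⁻⁴ M

Precipitation of each salt begins when its ion product equals Ksp.
Ag₂SO₄(s) ⇌ 2 Ag⁺(aq) + SO₄²⁻(aq)
Ksp = [Ag⁺]^2[SO₄²⁻] = [SO₄²⁻](0.21)^2
[SO₄²⁻] = 1.2×10⁻⁵ / (0.21)^2 = 2.7×10⁻⁴
[SO₄²⁻] = 2.7×10⁻⁴ mol/L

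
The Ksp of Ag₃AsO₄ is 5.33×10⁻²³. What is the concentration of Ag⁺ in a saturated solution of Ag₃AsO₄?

3.56×10⁻⁶ M

Ag₃AsO₄(s) ⇌ 3 Ag⁺(aq) + AsO₄³⁻(aq)
Call the molar solubility s, so that [Ag⁺] = 3s and [AsO₄³⁻] = s.
Ksp = [Ag⁺]^3[AsO₄³⁻] = (3s)^3 · s = 27s^4 = 5.33×10⁻²³
s = 1.19×10⁻⁶ M
[Ag⁺] = 3s = 3.56×10⁻⁶ M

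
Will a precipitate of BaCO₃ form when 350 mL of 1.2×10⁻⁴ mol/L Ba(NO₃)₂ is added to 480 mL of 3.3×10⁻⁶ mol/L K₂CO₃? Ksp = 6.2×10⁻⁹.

No

After mixing, V = 350 mL + 480 mL = 830 mL.
[Ba²⁺] = (1.2×10⁻⁴)(350)/830 = 5.1×10⁻⁵ mol/L
[CO₃²⁻] = (3.3×10⁻⁶)(480)/830 = 1.9×10⁻⁶ mol/L
Q = [Ba²⁺][CO₃²⁻] = 9.7×10⁻¹¹
Q < Ksp (9.7×10⁻¹¹ vs 6.2×10⁻⁹); the solution remains unsaturated and no precipitate forms.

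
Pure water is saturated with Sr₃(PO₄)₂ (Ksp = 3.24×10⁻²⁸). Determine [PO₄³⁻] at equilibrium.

Sr₃(PO₄)₂(s) ⇌ 3 Sr²⁺(aq) + 2 PO₄³⁻(aq)
Call the molar solubility s, so that [Sr²⁺] = 3s and [PO₄³⁻] = 2s.
Ksp = [Sr²⁺]^3[PO₄³⁻]^2 = (3s)^3 · (2s)^2 = 108s^5 = 3.24×10⁻²⁸
s = 1.25×10⁻⁶ mol/L
[PO₄³⁻] = 2s = 2.49×10⁻⁶ mol/L

2.49×10⁻⁶ M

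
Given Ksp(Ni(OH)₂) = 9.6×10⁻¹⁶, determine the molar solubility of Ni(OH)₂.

Ni(OH)₂(s) ⇌ Ni²⁺(aq) + 2 OH⁻(aq)
With molar solubility s: [Ni²⁺] = s, [OH⁻] = 2s.
Ksp = [Ni²⁺][OH⁻]^2 = s · (2s)^2 = 4s^3
4s^3 = 9.6×10⁻¹⁶  ⇒  s^3 = 2.4×10⁻¹⁶
s = 6.2×10⁻⁶ mol/L

6.2×10⁻⁶ M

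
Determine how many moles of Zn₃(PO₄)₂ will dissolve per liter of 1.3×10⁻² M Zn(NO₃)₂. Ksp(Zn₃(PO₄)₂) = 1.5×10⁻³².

4.1×10⁻¹⁴ M

Zn₃(PO₄)₂(s) ⇌ 3 Zn²⁺(aq) + 2 PO₄³⁻(aq)
The solution already contains Zn²⁺ at 1.3×10⁻² M. Let s be the molar solubility of Zn₃(PO₄)₂.
[Zn²⁺] ≈ 1.3×10⁻² M (common ion dominates); [PO₄³⁻] = 2s.
Ksp = [Zn²⁺]^3[PO₄³⁻]^2 = (1.3×10⁻²)^3(2s)^2
(2s)^2 = 1.5×10⁻³² / (1.3×10⁻²)^3 = 6.8×10⁻²⁷
s = 4.1×10⁻¹⁴ M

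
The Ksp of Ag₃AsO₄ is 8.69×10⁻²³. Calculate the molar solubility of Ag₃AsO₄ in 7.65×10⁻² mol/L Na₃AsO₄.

3.48×10⁻⁸ M

Ag₃AsO₄(s) ⇌ 3 Ag⁺(aq) + AsO₄³⁻(aq)
Let s be the solubility of Ag₃AsO₄ here. The common ion gives [AsO₄³⁻] ≈ 7.65×10⁻² mol/L, and [Ag⁺] = 3s.
Ksp = [Ag⁺]^3[AsO₄³⁻] = (3s)^3(7.65×10⁻²)
(3s)^3 = 8.69×10⁻²³ / (7.65×10⁻²) = 1.14×10⁻²¹
s = 3.48×10⁻⁸ mol/L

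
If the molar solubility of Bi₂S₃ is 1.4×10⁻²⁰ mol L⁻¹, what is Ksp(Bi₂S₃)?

Bi₂S₃(s) ⇌ 2 Bi³⁺(aq) + 3 S²⁻(aq)
Let s be the molar solubility. Then [Bi³⁺] = 2s and [S²⁻] = 3s.
Ksp = [Bi³⁺]^2[S²⁻]^3 = (2s)^2 · (3s)^3 = 108s^5
Ksp = 108 × (1.4×10⁻²⁰)^5 = 5.8×10⁻⁹⁸

Ksp = 5.8×10⁻⁹⁸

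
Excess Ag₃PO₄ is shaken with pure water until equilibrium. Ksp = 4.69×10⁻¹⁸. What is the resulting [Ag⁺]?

6.12×10⁻⁵ M

Ag₃PO₄(s) ⇌ 3 Ag⁺(aq) + PO₄³⁻(aq)
Let s be the molar solubility. Then [Ag⁺] = 3s and [PO₄³⁻] = s.
Ksp = [Ag⁺]^3[PO₄³⁻] = (3s)^3 · s = 27s^4 = 4.69×10⁻¹⁸
s = 2.04×10⁻⁵ mol L⁻¹
[Ag⁺] = 3s = 6.12×10⁻⁵ mol L⁻¹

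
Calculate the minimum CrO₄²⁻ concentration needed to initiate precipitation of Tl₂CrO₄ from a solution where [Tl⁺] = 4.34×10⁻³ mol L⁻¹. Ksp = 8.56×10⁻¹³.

4.54×10⁻⁸ M

Precipitation of each salt begins when its ion product equals Ksp.
Tl₂CrO₄(s) ⇌ 2 Tl⁺(aq) + CrO₄²⁻(aq)
Ksp = [Tl⁺]^2[CrO₄²⁻] = [CrO₄²⁻](4.34×10⁻³)^2
[CrO₄²⁻] = 8.56×10⁻¹³ / (4.34×10⁻³)^2 = 4.54×10⁻⁸
[CrO₄²⁻] = 4.54×10⁻⁸ mol L⁻¹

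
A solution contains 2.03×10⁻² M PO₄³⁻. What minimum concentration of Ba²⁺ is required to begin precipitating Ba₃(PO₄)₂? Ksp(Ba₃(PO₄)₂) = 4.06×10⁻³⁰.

2.14×10⁻⁹ M

Precipitation begins when Q = Ksp.
Ba₃(PO₄)₂(s) ⇌ 3 Ba²⁺(aq) + 2 PO₄³⁻(aq)
Ksp = [Ba²⁺]^3[PO₄³⁻]^2 = [Ba²⁺]^3(2.03×10⁻²)^2
[Ba²⁺]^3 = 4.06×10⁻³⁰ / (2.03×10⁻²)^2 = 9.85×10⁻²⁷
[Ba²⁺] = 2.14×10⁻⁹ M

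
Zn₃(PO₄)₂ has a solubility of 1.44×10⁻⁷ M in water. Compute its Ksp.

Ksp = 6.69×10⁻³³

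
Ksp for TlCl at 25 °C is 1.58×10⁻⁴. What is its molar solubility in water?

TlCl(s) ⇌ Tl⁺(aq) + Cl⁻(aq)
If s mol/L of TlCl dissolves, [Tl⁺] = s and [Cl⁻] = s.
Ksp = [Tl⁺][Cl⁻] = s · s = s^2
s^2 = 1.58×10⁻⁴
s = 1.26×10⁻² mol L⁻¹

1.26×10⁻² M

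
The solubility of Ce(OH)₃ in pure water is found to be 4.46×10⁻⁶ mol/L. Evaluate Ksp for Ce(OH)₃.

Ksp = 1.07×10⁻²⁰

Ce(OH)₃(s) ⇌ Ce³⁺(aq) + 3 OH⁻(aq)
Let s be the molar solubility. Then [Ce³⁺] = s and [OH⁻] = 3s.
Ksp = [Ce³⁺][OH⁻]^3 = s · (3s)^3 = 27s^4
Ksp = 27 × (4.46×10⁻⁶)^4 = 1.07×10⁻²⁰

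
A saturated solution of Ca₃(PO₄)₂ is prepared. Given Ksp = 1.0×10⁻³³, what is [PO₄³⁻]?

Ca₃(PO₄)₂(s) ⇌ 3 Ca²⁺(aq) + 2 PO₄³⁻(aq)
Call the molar solubility s, so that [Ca²⁺] = 3s and [PO₄³⁻] = 2s.
Ksp = [Ca²⁺]^3[PO₄³⁻]^2 = (3s)^3 · (2s)^2 = 108s^5 = 1.0×10⁻³³
s = 9.8×10⁻⁸ mol L⁻¹
[PO₄³⁻] = 2s = 2.0×10⁻⁷ mol L⁻¹

2.0×10⁻⁷ M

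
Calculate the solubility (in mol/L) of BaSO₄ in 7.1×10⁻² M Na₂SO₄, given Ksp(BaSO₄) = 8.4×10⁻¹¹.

BaSO₄(s) ⇌ Ba²⁺(aq) + SO₄²⁻(aq)
The solution already contains SO₄²⁻ at 7.1×10⁻² M. Let s be the molar solubility of BaSO₄.
[SO₄²⁻] ≈ 7.1×10⁻² M (common ion dominates); [Ba²⁺] = s.
Ksp = [Ba²⁺][SO₄²⁻] = s(7.1×10⁻²)
s = 8.4×10⁻¹¹ / (7.1×10⁻²) = 1.2×10⁻⁹
s = 1.2×10⁻⁹ M

1.2×10⁻⁹ M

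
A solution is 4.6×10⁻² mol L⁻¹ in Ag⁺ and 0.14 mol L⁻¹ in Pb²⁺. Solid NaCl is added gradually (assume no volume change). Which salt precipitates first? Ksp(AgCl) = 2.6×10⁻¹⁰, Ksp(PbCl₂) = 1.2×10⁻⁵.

The threshold for precipitation is Q = Ksp.
For AgCl: [Cl⁻] = (Ksp/[Ag⁺]) = 5.7×10⁻⁹ mol L⁻¹
For PbCl₂: [Cl⁻] = (Ksp/[Pb²⁺])^(1/2) = 9.3×10⁻³ mol L⁻¹
AgCl requires the lower [Cl⁻], so it precipitates first.

AgCl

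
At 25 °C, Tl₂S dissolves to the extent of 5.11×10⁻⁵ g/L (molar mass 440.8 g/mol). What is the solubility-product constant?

Ksp = 6.23×10⁻²¹

Convert to molarity: s = 5.11×10⁻⁵ / 440.8 = 1.1593×10⁻⁷ mol/L
Tl₂S(s) ⇌ 2 Tl⁺(aq) + S²⁻(aq)
Let s be the molar solubility. Then [Tl⁺] = 2s and [S²⁻] = s.
Ksp = [Tl⁺]^2[S²⁻] = (2s)^2 · s = 4s^3
Ksp = 4 × (1.1593×10⁻⁷)^3 = 6.23×10⁻²¹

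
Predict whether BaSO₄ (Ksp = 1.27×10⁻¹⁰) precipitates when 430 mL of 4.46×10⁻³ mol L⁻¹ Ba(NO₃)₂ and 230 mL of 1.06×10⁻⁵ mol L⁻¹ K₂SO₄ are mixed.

Yes

The combined volume is 660 mL.
[Ba²⁺] = (4.46×10⁻³)(430)/660 = 2.91×10⁻³ mol L⁻¹
[SO₄²⁻] = (1.06×10⁻⁵)(230)/660 = 3.69×10⁻⁶ mol L⁻¹
Q = [Ba²⁺][SO₄²⁻] = 1.07×10⁻⁸
Q = 1.07×10⁻⁸ > Ksp = 1.27×10⁻¹⁰, so the solution is supersaturated and BaSO₄ precipitates.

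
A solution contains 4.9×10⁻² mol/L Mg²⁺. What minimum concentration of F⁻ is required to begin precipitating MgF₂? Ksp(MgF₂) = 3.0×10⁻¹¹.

2.5×10⁻⁵ M

Precipitation of each salt begins when its ion product equals Ksp.
MgF₂(s) ⇌ Mg²⁺(aq) + 2 F⁻(aq)
Ksp = [Mg²⁺][F⁻]^2 = [F⁻]^2(4.9×10⁻²)
[F⁻]^2 = 3.0×10⁻¹¹ / (4.9×10⁻²) = 6.1×10⁻¹⁰
[F⁻] = 2.5×10⁻⁵ mol/L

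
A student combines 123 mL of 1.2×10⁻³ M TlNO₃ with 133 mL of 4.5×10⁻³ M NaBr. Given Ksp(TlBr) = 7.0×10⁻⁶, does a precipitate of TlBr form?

Total volume after mixing = 123 + 133 = 256 mL.
[Tl⁺] = (1.2×10⁻³)(123)/256 = 5.8×10⁻⁴ M
[Br⁻] = (4.5×10⁻³)(133)/256 = 2.3×10⁻³ M
Q = [Tl⁺][Br⁻] = 1.3×10⁻⁶
Q = 1.3×10⁻⁶ < Ksp = 7.0×10⁻⁶, so the solution is unsaturated and no precipitate forms.

No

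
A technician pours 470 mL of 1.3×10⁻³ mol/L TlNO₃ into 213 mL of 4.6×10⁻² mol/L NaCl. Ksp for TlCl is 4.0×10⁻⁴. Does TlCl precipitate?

No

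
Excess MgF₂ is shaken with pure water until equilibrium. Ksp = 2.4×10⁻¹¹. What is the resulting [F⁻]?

MgF₂(s) ⇌ Mg²⁺(aq) + 2 F⁻(aq)
If s mol/L of MgF₂ dissolves, [Mg²⁺] = s and [F⁻] = 2s.
Ksp = [Mg²⁺][F⁻]^2 = s · (2s)^2 = 4s^3 = 2.4×10⁻¹¹
s = 1.8×10⁻⁴ mol L⁻¹
[F⁻] = 2s = 3.6×10⁻⁴ mol L⁻¹

3.6×10⁻⁴ M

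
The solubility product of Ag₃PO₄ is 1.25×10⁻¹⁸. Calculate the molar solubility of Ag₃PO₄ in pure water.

Ag₃PO₄(s) ⇌ 3 Ag⁺(aq) + PO₄³⁻(aq)
Call the molar solubility s, so that [Ag⁺] = 3s and [PO₄³⁻] = s.
Ksp = [Ag⁺]^3[PO₄³⁻] = (3s)^3 · s = 27s^4
27s^4 = 1.25×10⁻¹⁸  ⇒  s^4 = 4.63×10⁻²⁰
s = (4.63×10⁻²⁰)^(1/4) = 1.47×10⁻⁵ M

1.47×10⁻⁵ M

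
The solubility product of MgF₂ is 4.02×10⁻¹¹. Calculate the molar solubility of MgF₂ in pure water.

2.16×10⁻⁴ M

MgF₂(s) ⇌ Mg²⁺(aq) + 2 F⁻(aq)
If s mol/L of MgF₂ dissolves, [Mg²⁺] = s and [F⁻] = 2s.
Ksp = [Mg²⁺][F⁻]^2 = s · (2s)^2 = 4s^3
4s^3 = 4.02×10⁻¹¹  ⇒  s^3 = 1.01×10⁻¹¹
Taking the 3rd root, s = 2.16×10⁻⁴ mol/L.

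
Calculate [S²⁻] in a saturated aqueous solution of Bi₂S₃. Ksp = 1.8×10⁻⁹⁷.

Bi₂S₃(s) ⇌ 2 Bi³⁺(aq) + 3 S²⁻(aq)
If s mol/L of Bi₂S₃ dissolves, [Bi³⁺] = 2s and [S²⁻] = 3s.
Ksp = [Bi³⁺]^2[S²⁻]^3 = (2s)^2 · (3s)^3 = 108s^5 = 1.8×10⁻⁹⁷
s = 1.8×10⁻²⁰ M
[S²⁻] = 3s = 5.3×10⁻²⁰ M

5.3×10⁻²⁰ M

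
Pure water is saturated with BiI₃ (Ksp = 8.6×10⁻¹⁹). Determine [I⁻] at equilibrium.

4.0×10⁻⁵ M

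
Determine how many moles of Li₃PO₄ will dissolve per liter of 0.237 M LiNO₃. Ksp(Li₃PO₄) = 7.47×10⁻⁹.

5.61×10⁻⁷ M

Li₃PO₄(s) ⇌ 3 Li⁺(aq) + PO₄³⁻(aq)
The solution already contains Li⁺ at 0.237 M. Let s be the molar solubility of Li₃PO₄.
[Li⁺] ≈ 0.237 M (common ion dominates); [PO₄³⁻] = s.
Ksp = [Li⁺]^3[PO₄³⁻] = (0.237)^3s
s = 7.47×10⁻⁹ / (0.237)^3 = 5.61×10⁻⁷
s = 5.61×10⁻⁷ M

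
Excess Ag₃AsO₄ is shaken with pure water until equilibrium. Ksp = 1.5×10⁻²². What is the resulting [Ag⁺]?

4.6×10⁻⁶ M

Ag₃AsO₄(s) ⇌ 3 Ag⁺(aq) + AsO₄³⁻(aq)
Let s be the molar solubility. Then [Ag⁺] = 3s and [AsO₄³⁻] = s.
Ksp = [Ag⁺]^3[AsO₄³⁻] = (3s)^3 · s = 27s^4 = 1.5×10⁻²²
s = 1.5×10⁻⁶ M
[Ag⁺] = 3s = 4.6×10⁻⁶ M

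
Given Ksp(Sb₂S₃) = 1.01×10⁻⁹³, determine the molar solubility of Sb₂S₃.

9.87×10⁻²⁰ M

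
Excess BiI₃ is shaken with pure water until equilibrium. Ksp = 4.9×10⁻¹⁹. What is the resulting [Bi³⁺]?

1.2×10⁻⁵ M

BiI₃(s) ⇌ Bi³⁺(aq) + 3 I⁻(aq)
With molar solubility s: [Bi³⁺] = s, [I⁻] = 3s.
Ksp = [Bi³⁺][I⁻]^3 = s · (3s)^3 = 27s^4 = 4.9×10⁻¹⁹
s = 1.2×10⁻⁵ M
[Bi³⁺] = s = 1.2×10⁻⁵ M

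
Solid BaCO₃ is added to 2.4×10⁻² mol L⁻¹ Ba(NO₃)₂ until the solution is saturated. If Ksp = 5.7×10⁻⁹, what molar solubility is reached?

BaCO₃(s) ⇌ Ba²⁺(aq) + CO₃²⁻(aq)
Let s be the solubility of BaCO₃ here. The common ion gives [Ba²⁺] ≈ 2.4×10⁻² mol L⁻¹, and [CO₃²⁻] = s.
Ksp = [Ba²⁺][CO₃²⁻] = (2.4×10⁻²)s
s = 5.7×10⁻⁹ / (2.4×10⁻²) = 2.4×10⁻⁷
s = 2.4×10⁻⁷ mol L⁻¹

2.4×10⁻⁷ M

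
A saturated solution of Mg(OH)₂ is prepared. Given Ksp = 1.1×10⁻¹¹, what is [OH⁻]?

Mg(OH)₂(s) ⇌ Mg²⁺(aq) + 2 OH⁻(aq)
With molar solubility s: [Mg²⁺] = s, [OH⁻] = 2s.
Ksp = [Mg²⁺][OH⁻]^2 = s · (2s)^2 = 4s^3 = 1.1×10⁻¹¹
s = 1.4×10⁻⁴ mol L⁻¹
[OH⁻] = 2s = 2.8×10⁻⁴ mol L⁻¹

2.8×10⁻⁴ M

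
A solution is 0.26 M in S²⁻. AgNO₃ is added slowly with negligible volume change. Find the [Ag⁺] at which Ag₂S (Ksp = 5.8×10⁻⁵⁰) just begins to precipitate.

4.7×10⁻²⁵ M

Precipitation of each salt begins when its ion product equals Ksp.
Ag₂S(s) ⇌ 2 Ag⁺(aq) + S²⁻(aq)
Ksp = [Ag⁺]^2[S²⁻] = [Ag⁺]^2(0.26)
[Ag⁺]^2 = 5.8×10⁻⁵⁰ / (0.26) = 2.2×10⁻⁴⁹
[Ag⁺] = 4.7×10⁻²⁵ M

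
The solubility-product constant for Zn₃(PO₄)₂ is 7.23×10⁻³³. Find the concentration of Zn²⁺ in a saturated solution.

Zn₃(PO₄)₂(s) ⇌ 3 Zn²⁺(aq) + 2 PO₄³⁻(aq)
Let s be the molar solubility. Then [Zn²⁺] = 3s and [PO₄³⁻] = 2s.
Ksp = [Zn²⁺]^3[PO₄³⁻]^2 = (3s)^3 · (2s)^2 = 108s^5 = 7.23×10⁻³³
s = 1.46×10⁻⁷ M
[Zn²⁺] = 3s = 4.39×10⁻⁷ M

4.39×10⁻⁷ M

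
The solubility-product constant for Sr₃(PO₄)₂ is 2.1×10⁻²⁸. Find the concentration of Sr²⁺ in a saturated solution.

Sr₃(PO₄)₂(s) ⇌ 3 Sr²⁺(aq) + 2 PO₄³⁻(aq)
Call the molar solubility s, so that [Sr²⁺] = 3s and [PO₄³⁻] = 2s.
Ksp = [Sr²⁺]^3[PO₄³⁻]^2 = (3s)^3 · (2s)^2 = 108s^5 = 2.1×10⁻²⁸
s = 1.1×10⁻⁶ mol/L
[Sr²⁺] = 3s = 3.4×10⁻⁶ mol/L

3.4×10⁻⁶ M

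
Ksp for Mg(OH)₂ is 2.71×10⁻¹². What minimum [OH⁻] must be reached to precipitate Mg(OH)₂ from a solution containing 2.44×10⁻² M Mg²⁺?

1.05×10⁻⁵ M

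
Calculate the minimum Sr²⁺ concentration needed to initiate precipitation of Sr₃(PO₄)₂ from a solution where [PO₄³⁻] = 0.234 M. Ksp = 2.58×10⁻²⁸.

Each salt precipitates once Q = Ksp for that salt.
Sr₃(PO₄)₂(s) ⇌ 3 Sr²⁺(aq) + 2 PO₄³⁻(aq)
Ksp = [Sr²⁺]^3[PO₄³⁻]^2 = [Sr²⁺]^3(0.234)^2
[Sr²⁺]^3 = 2.58×10⁻²⁸ / (0.234)^2 = 4.71×10⁻²⁷
[Sr²⁺] = 1.68×10⁻⁹ M

1.68×10⁻⁹ M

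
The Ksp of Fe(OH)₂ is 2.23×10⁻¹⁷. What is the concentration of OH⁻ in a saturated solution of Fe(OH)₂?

Fe(OH)₂(s) ⇌ Fe²⁺(aq) + 2 OH⁻(aq)
Call the molar solubility s, so that [Fe²⁺] = s and [OH⁻] = 2s.
Ksp = [Fe²⁺][OH⁻]^2 = s · (2s)^2 = 4s^3 = 2.23×10⁻¹⁷
s = 1.77×10⁻⁶ mol L⁻¹
[OH⁻] = 2s = 3.55×10⁻⁶ mol L⁻¹

3.55×10⁻⁶ M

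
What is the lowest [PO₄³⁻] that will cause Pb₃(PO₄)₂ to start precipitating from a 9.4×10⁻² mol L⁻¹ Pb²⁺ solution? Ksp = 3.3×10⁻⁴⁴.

6.3×10⁻²¹ M

Precipitation of each salt begins when its ion product equals Ksp.
Pb₃(PO₄)₂(s) ⇌ 3 Pb²⁺(aq) + 2 PO₄³⁻(aq)
Ksp = [Pb²⁺]^3[PO₄³⁻]^2 = [PO₄³⁻]^2(9.4×10⁻²)^3
[PO₄³⁻]^2 = 3.3×10⁻⁴⁴ / (9.4×10⁻²)^3 = 4.0×10⁻⁴¹
[PO₄³⁻] = 6.3×10⁻²¹ mol L⁻¹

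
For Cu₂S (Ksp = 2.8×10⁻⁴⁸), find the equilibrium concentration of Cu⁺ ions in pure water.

1.8×10⁻¹⁶ M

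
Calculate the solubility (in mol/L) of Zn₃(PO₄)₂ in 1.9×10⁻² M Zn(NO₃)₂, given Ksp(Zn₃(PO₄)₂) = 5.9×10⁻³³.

Zn₃(PO₄)₂(s) ⇌ 3 Zn²⁺(aq) + 2 PO₄³⁻(aq)
Zn²⁺ is already present at 1.9×10⁻² M. If s mol/L of Zn₃(PO₄)₂ dissolves, [PO₄³⁻] = 2s while [Zn²⁺] ≈ 1.9×10⁻² M.
Ksp = [Zn²⁺]^3[PO₄³⁻]^2 = (1.9×10⁻²)^3(2s)^2
(2s)^2 = 5.9×10⁻³³ / (1.9×10⁻²)^3 = 8.6×10⁻²⁸
s = 1.5×10⁻¹⁴ M

1.5×10⁻¹⁴ M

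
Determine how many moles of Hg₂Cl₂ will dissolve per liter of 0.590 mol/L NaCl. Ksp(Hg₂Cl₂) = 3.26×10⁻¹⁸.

9.37×10⁻¹⁸ M

Hg₂Cl₂(s) ⇌ Hg₂²⁺(aq) + 2 Cl⁻(aq)
Let s be the solubility of Hg₂Cl₂ here. The common ion gives [Cl⁻] ≈ 0.590 mol/L, and [Hg₂²⁺] = s.
Ksp = [Hg₂²⁺][Cl⁻]^2 = s(0.590)^2
s = 3.26×10⁻¹⁸ / (0.590)^2 = 9.37×10⁻¹⁸
s = 9.37×10⁻¹⁸ mol/L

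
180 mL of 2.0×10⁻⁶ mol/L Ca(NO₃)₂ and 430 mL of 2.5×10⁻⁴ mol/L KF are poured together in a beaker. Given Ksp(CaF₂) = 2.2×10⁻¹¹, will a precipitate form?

No

Total volume after mixing = 180 + 430 = 610 mL.
[Ca²⁺] = (2.0×10⁻⁶)(180)/610 = 5.9×10⁻⁷ mol/L
[F⁻] = (2.5×10⁻⁴)(430)/610 = 1.8×10⁻⁴ mol/L
Q = [Ca²⁺][F⁻]^2 = 1.8×10⁻¹⁴
Since Q (1.8×10⁻¹⁴) is less than Ksp (2.2×10⁻¹¹), no CaF₂ precipitates.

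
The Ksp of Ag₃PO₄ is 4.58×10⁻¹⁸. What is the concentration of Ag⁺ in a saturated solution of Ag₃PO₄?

Ag₃PO₄(s) ⇌ 3 Ag⁺(aq) + PO₄³⁻(aq)
Let s be the molar solubility. Then [Ag⁺] = 3s and [PO₄³⁻] = s.
Ksp = [Ag⁺]^3[PO₄³⁻] = (3s)^3 · s = 27s^4 = 4.58×10⁻¹⁸
s = 2.03×10⁻⁵ mol/L
[Ag⁺] = 3s = 6.09×10⁻⁵ mol/L

6.09×10⁻⁵ M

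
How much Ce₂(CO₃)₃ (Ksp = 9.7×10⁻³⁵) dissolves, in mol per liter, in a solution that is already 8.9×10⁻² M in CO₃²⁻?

1.9×10⁻¹⁶ M

Ce₂(CO₃)₃(s) ⇌ 2 Ce³⁺(aq) + 3 CO₃²⁻(aq)
CO₃²⁻ is already present at 8.9×10⁻² M. If s mol/L of Ce₂(CO₃)₃ dissolves, [Ce³⁺] = 2s while [CO₃²⁻] ≈ 8.9×10⁻² M.
Ksp = [Ce³⁺]^2[CO₃²⁻]^3 = (2s)^2(8.9×10⁻²)^3
(2s)^2 = 9.7×10⁻³⁵ / (8.9×10⁻²)^3 = 1.4×10⁻³¹
s = 1.9×10⁻¹⁶ M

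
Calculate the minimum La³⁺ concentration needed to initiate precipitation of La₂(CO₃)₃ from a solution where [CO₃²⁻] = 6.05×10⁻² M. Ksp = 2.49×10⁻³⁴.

The threshold for precipitation is Q = Ksp.
La₂(CO₃)₃(s) ⇌ 2 La³⁺(aq) + 3 CO₃²⁻(aq)
Ksp = [La³⁺]^2[CO₃²⁻]^3 = [La³⁺]^2(6.05×10⁻²)^3
[La³⁺]^2 = 2.49×10⁻³⁴ / (6.05×10⁻²)^3 = 1.12×10⁻³⁰
[La³⁺] = 1.06×10⁻¹⁵ M

1.06×10⁻¹⁵ M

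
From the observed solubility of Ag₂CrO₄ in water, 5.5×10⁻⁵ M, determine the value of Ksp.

Ksp = 6.7×10⁻¹³

Ag₂CrO₄(s) ⇌ 2 Ag⁺(aq) + CrO₄²⁻(aq)
Call the molar solubility s, so that [Ag⁺] = 2s and [CrO₄²⁻] = s.
Ksp = [Ag⁺]^2[CrO₄²⁻] = (2s)^2 · s = 4s^3
Ksp = 4 × (5.5×10⁻⁵)^3 = 6.7×10⁻¹³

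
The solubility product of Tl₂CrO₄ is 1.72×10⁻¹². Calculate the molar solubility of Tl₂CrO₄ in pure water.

7.55×10⁻⁵ M

Tl₂CrO₄(s) ⇌ 2 Tl⁺(aq) + CrO₄²⁻(aq)
Call the molar solubility s, so that [Tl⁺] = 2s and [CrO₄²⁻] = s.
Ksp = [Tl⁺]^2[CrO₄²⁻] = (2s)^2 · s = 4s^3
4s^3 = 1.72×10⁻¹²  ⇒  s^3 = 4.30×10⁻¹³
Taking the 3rd root, s = 7.55×10⁻⁵ mol L⁻¹.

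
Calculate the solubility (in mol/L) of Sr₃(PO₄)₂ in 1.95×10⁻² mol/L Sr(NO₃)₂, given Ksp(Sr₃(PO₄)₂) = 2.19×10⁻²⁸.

2.72×10⁻¹² M

Sr₃(PO₄)₂(s) ⇌ 3 Sr²⁺(aq) + 2 PO₄³⁻(aq)
Let s be the solubility of Sr₃(PO₄)₂ here. The common ion gives [Sr²⁺] ≈ 1.95×10⁻² mol/L, and [PO₄³⁻] = 2s.
Ksp = [Sr²⁺]^3[PO₄³⁻]^2 = (1.95×10⁻²)^3(2s)^2
(2s)^2 = 2.19×10⁻²⁸ / (1.95×10⁻²)^3 = 2.95×10⁻²³
s = 2.72×10⁻¹² mol/L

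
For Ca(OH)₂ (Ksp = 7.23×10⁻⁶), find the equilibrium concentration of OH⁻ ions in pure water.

2.44×10⁻² M

Ca(OH)₂(s) ⇌ Ca²⁺(aq) + 2 OH⁻(aq)
Call the molar solubility s, so that [Ca²⁺] = s and [OH⁻] = 2s.
Ksp = [Ca²⁺][OH⁻]^2 = s · (2s)^2 = 4s^3 = 7.23×10⁻⁶
s = 1.22×10⁻² mol L⁻¹
[OH⁻] = 2s = 2.44×10⁻² mol L⁻¹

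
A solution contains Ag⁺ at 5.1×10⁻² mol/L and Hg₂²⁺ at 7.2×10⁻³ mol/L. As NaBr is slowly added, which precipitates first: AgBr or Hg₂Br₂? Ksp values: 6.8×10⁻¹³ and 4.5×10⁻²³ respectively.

AgBr

The threshold for precipitation is Q = Ksp.
For AgBr: [Br⁻] = (Ksp/[Ag⁺]) = 1.3×10⁻¹¹ mol/L
For Hg₂Br₂: [Br⁻] = (Ksp/[Hg₂²⁺])^(1/2) = 7.9×10⁻¹¹ mol/L
Since AgBr needs less Br⁻ to reach saturation, it precipitates first.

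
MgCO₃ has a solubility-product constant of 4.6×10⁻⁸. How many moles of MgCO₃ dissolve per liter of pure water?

2.1×10⁻⁴ M

MgCO₃(s) ⇌ Mg²⁺(aq) + CO₃²⁻(aq)
With molar solubility s: [Mg²⁺] = s, [CO₃²⁻] = s.
Ksp = [Mg²⁺][CO₃²⁻] = s · s = s^2
s^2 = 4.6×10⁻⁸
s = 2.1×10⁻⁴ mol/L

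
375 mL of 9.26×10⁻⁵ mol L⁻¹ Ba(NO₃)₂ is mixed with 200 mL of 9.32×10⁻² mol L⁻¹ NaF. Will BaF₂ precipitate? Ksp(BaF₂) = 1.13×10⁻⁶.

No

After mixing, V = 375 mL + 200 mL = 575 mL.
[Ba²⁺] = (9.26×10⁻⁵)(375)/575 = 6.04×10⁻⁵ mol L⁻¹
[F⁻] = (9.32×10⁻²)(200)/575 = 3.24×10⁻² mol L⁻¹
Q = [Ba²⁺][F⁻]^2 = 6.35×10⁻⁸
Q = 6.35×10⁻⁸ < Ksp = 1.13×10⁻⁶, so the solution is unsaturated and no precipitate forms.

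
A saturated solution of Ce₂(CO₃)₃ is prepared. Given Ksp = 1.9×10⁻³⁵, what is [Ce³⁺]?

Ce₂(CO₃)₃(s) ⇌ 2 Ce³⁺(aq) + 3 CO₃²⁻(aq)
With molar solubility s: [Ce³⁺] = 2s, [CO₃²⁻] = 3s.
Ksp = [Ce³⁺]^2[CO₃²⁻]^3 = (2s)^2 · (3s)^3 = 108s^5 = 1.9×10⁻³⁵
s = 4.5×10⁻⁸ mol L⁻¹
[Ce³⁺] = 2s = 8.9×10⁻⁸ mol L⁻¹

8.9×10⁻⁸ M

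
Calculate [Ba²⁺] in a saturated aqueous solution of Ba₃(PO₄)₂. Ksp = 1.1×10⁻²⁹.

Ba₃(PO₄)₂(s) ⇌ 3 Ba²⁺(aq) + 2 PO₄³⁻(aq)
Let s be the molar solubility. Then [Ba²⁺] = 3s and [PO₄³⁻] = 2s.
Ksp = [Ba²⁺]^3[PO₄³⁻]^2 = (3s)^3 · (2s)^2 = 108s^5 = 1.1×10⁻²⁹
s = 6.3×10⁻⁷ mol/L
[Ba²⁺] = 3s = 1.9×10⁻⁶ mol/L

1.9×10⁻⁶ M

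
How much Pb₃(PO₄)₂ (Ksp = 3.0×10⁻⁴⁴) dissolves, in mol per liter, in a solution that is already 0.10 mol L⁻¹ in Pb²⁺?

2.7×10⁻²¹ M

Pb₃(PO₄)₂(s) ⇌ 3 Pb²⁺(aq) + 2 PO₄³⁻(aq)
Pb²⁺ is already present at 0.10 mol L⁻¹. If s mol/L of Pb₃(PO₄)₂ dissolves, [PO₄³⁻] = 2s while [Pb²⁺] ≈ 0.10 mol L⁻¹.
Ksp = [Pb²⁺]^3[PO₄³⁻]^2 = (0.10)^3(2s)^2
(2s)^2 = 3.0×10⁻⁴⁴ / (0.10)^3 = 3.0×10⁻⁴¹
s = 2.7×10⁻²¹ mol L⁻¹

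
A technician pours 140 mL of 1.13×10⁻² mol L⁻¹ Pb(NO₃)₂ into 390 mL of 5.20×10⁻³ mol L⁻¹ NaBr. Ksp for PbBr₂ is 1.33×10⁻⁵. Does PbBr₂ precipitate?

After mixing, V = 140 mL + 390 mL = 530 mL.
[Pb²⁺] = (1.13×10⁻²)(140)/530 = 2.98×10⁻³ mol L⁻¹
[Br⁻] = (5.20×10⁻³)(390)/530 = 3.83×10⁻³ mol L⁻¹
Q = [Pb²⁺][Br⁻]^2 = 4.37×10⁻⁸
Q = 4.37×10⁻⁸ < Ksp = 1.33×10⁻⁵, so the solution is unsaturated and no precipitate forms.

No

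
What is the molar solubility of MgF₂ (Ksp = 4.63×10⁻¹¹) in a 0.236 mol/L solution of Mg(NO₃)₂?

MgF₂(s) ⇌ Mg²⁺(aq) + 2 F⁻(aq)
With Mg²⁺ already at 0.236 mol/L and s small, take [Mg²⁺] ≈ 0.236 mol/L and [F⁻] = 2s.
Ksp = [Mg²⁺][F⁻]^2 = (0.236)(2s)^2
(2s)^2 = 4.63×10⁻¹¹ / (0.236) = 1.96×10⁻¹⁰
s = 7.00×10⁻⁶ mol/L

7.00×10⁻⁶ M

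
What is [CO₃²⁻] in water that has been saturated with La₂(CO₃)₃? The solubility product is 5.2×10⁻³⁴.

La₂(CO₃)₃(s) ⇌ 2 La³⁺(aq) + 3 CO₃²⁻(aq)
Call the molar solubility s, so that [La³⁺] = 2s and [CO₃²⁻] = 3s.
Ksp = [La³⁺]^2[CO₃²⁻]^3 = (2s)^2 · (3s)^3 = 108s^5 = 5.2×10⁻³⁴
s = 8.6×10⁻⁸ M
[CO₃²⁻] = 3s = 2.6×10⁻⁷ M

2.6×10⁻⁷ M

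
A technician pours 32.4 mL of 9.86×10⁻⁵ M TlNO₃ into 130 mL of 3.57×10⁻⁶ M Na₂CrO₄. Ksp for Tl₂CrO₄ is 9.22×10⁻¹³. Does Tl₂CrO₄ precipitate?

No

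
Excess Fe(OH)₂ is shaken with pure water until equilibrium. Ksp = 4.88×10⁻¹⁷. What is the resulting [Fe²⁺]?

2.30×10⁻⁶ M

Fe(OH)₂(s) ⇌ Fe²⁺(aq) + 2 OH⁻(aq)
For each mole of Fe(OH)₂ that dissolves per liter, [Fe²⁺] = s and [OH⁻] = 2s; let s denote this solubility.
Ksp = [Fe²⁺][OH⁻]^2 = s · (2s)^2 = 4s^3 = 4.88×10⁻¹⁷
s = 2.30×10⁻⁶ mol L⁻¹
[Fe²⁺] = s = 2.30×10⁻⁶ mol L⁻¹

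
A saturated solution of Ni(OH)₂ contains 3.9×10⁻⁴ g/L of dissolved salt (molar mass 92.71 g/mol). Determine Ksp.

Molar solubility s = (3.9×10⁻⁴ g/L) / (92.71 g/mol) = 4.207×10⁻⁶ mol/L
Ni(OH)₂(s) ⇌ Ni²⁺(aq) + 2 OH⁻(aq)
Call the molar solubility s, so that [Ni²⁺] = s and [OH⁻] = 2s.
Ksp = [Ni²⁺][OH⁻]^2 = s · (2s)^2 = 4s^3
Ksp = 4 × (4.207×10⁻⁶)^3 = 3.0×10⁻¹⁶

Ksp = 3.0×10⁻¹⁶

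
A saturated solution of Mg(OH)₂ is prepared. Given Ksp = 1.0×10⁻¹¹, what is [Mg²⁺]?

1.4×10⁻⁴ M

Mg(OH)₂(s) ⇌ Mg²⁺(aq) + 2 OH⁻(aq)
If s mol/L of Mg(OH)₂ dissolves, [Mg²⁺] = s and [OH⁻] = 2s.
Ksp = [Mg²⁺][OH⁻]^2 = s · (2s)^2 = 4s^3 = 1.0×10⁻¹¹
s = 1.4×10⁻⁴ mol L⁻¹
[Mg²⁺] = s = 1.4×10⁻⁴ mol L⁻¹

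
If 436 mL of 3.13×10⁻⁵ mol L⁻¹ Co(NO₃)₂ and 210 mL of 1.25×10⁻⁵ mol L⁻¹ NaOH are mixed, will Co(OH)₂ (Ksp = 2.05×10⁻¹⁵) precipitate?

No

After mixing, V = 436 mL + 210 mL = 646 mL.
[Co²⁺] = (3.13×10⁻⁵)(436)/646 = 2.11×10⁻⁵ mol L⁻¹
[OH⁻] = (1.25×10⁻⁵)(210)/646 = 4.06×10⁻⁶ mol L⁻¹
Q = [Co²⁺][OH⁻]^2 = 3.49×10⁻¹⁶
Q < Ksp (3.49×10⁻¹⁶ vs 2.05×10⁻¹⁵); the solution remains unsaturated and no precipitate forms.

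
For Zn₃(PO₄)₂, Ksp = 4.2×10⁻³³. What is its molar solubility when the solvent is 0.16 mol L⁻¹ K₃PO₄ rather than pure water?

1.8×10⁻¹¹ M

Zn₃(PO₄)₂(s) ⇌ 3 Zn²⁺(aq) + 2 PO₄³⁻(aq)
With PO₄³⁻ already at 0.16 mol L⁻¹ and s small, take [PO₄³⁻] ≈ 0.16 mol L⁻¹ and [Zn²⁺] = 3s.
Ksp = [Zn²⁺]^3[PO₄³⁻]^2 = (3s)^3(0.16)^2
(3s)^3 = 4.2×10⁻³³ / (0.16)^2 = 1.6×10⁻³¹
s = 1.8×10⁻¹¹ mol L⁻¹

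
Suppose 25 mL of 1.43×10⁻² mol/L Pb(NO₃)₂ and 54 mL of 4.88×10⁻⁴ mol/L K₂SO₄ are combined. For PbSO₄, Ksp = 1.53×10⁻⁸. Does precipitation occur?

Yes

After mixing, V = 25 mL + 54 mL = 79 mL.
[Pb²⁺] = (1.43×10⁻²)(25)/79 = 4.53×10⁻³ mol/L
[SO₄²⁻] = (4.88×10⁻⁴)(54)/79 = 3.34×10⁻⁴ mol/L
Q = [Pb²⁺][SO₄²⁻] = 1.51×10⁻⁶
Since Q (1.51×10⁻⁶) exceeds Ksp (1.53×10⁻⁸), PbSO₄ will precipitate.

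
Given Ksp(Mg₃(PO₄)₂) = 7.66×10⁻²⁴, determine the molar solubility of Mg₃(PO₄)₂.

9.34×10⁻⁶ M

Mg₃(PO₄)₂(s) ⇌ 3 Mg²⁺(aq) + 2 PO₄³⁻(aq)
With molar solubility s: [Mg²⁺] = 3s, [PO₄³⁻] = 2s.
Ksp = [Mg²⁺]^3[PO₄³⁻]^2 = (3s)^3 · (2s)^2 = 108s^5
108s^5 = 7.66×10⁻²⁴  ⇒  s^5 = 7.09×10⁻²⁶
s = (7.09×10⁻²⁶)^(1/5) = 9.34×10⁻⁶ mol L⁻¹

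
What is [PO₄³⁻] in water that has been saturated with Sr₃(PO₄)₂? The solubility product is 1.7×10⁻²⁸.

Sr₃(PO₄)₂(s) ⇌ 3 Sr²⁺(aq) + 2 PO₄³⁻(aq)
Let s be the molar solubility. Then [Sr²⁺] = 3s and [PO₄³⁻] = 2s.
Ksp = [Sr²⁺]^3[PO₄³⁻]^2 = (3s)^3 · (2s)^2 = 108s^5 = 1.7×10⁻²⁸
s = 1.1×10⁻⁶ mol/L
[PO₄³⁻] = 2s = 2.2×10⁻⁶ mol/L

2.2×10⁻⁶ M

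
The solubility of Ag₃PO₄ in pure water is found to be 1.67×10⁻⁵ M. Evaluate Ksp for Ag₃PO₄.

Ag₃PO₄(s) ⇌ 3 Ag⁺(aq) + PO₄³⁻(aq)
For each mole of Ag₃PO₄ that dissolves per liter, [Ag⁺] = 3s and [PO₄³⁻] = s; let s denote this solubility.
Ksp = [Ag⁺]^3[PO₄³⁻] = (3s)^3 · s = 27s^4
Ksp = 27 × (1.67×10⁻⁵)^4 = 2.10×10⁻¹⁸

Ksp = 2.10×10⁻¹⁸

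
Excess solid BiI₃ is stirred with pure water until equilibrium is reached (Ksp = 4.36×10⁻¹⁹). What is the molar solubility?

1.13×10⁻⁵ M

BiI₃(s) ⇌ Bi³⁺(aq) + 3 I⁻(aq)
Let s be the molar solubility. Then [Bi³⁺] = s and [I⁻] = 3s.
Ksp = [Bi³⁺][I⁻]^3 = s · (3s)^3 = 27s^4
27s^4 = 4.36×10⁻¹⁹  ⇒  s^4 = 1.61×10⁻²⁰
s = (1.61×10⁻²⁰)^(1/4) = 1.13×10⁻⁵ mol/L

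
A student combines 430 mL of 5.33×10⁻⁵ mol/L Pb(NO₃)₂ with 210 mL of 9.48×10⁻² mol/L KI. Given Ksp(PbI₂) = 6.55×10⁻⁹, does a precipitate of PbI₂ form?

Yes

The combined volume is 640 mL.
[Pb²⁺] = (5.33×10⁻⁵)(430)/640 = 3.58×10⁻⁵ mol/L
[I⁻] = (9.48×10⁻²)(210)/640 = 3.11×10⁻² mol/L
Q = [Pb²⁺][I⁻]^2 = 3.47×10⁻⁸
Q = 3.47×10⁻⁸ > Ksp = 6.55×10⁻⁹, so the solution is supersaturated and PbI₂ precipitates.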